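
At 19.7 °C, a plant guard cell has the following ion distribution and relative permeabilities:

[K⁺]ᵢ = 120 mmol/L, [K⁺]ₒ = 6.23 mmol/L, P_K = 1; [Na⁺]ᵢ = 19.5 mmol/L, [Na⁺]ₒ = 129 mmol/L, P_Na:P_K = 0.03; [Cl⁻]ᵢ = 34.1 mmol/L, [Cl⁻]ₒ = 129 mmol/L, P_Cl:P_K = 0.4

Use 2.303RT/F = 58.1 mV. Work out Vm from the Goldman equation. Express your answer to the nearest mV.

-50 mV

Vm = 58.1 · log₁₀[(Σ P·[cation]ₒ + Σ P·[anion]ᵢ) / (Σ P·[cation]ᵢ + Σ P·[anion]ₒ)]
Numerator = 1×6.23 + 0.03×129 + 0.4×34.1 = 23.74
Denominator = 1×120 + 0.03×19.5 + 0.4×129 = 172.2
Vm = 58.1 · log₁₀(0.13787) = 58.1 × (-0.8605) = -50.00 mV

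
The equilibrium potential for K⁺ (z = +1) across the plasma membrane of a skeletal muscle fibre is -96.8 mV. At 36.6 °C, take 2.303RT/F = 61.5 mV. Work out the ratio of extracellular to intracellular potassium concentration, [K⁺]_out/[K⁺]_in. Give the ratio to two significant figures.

0.027

log₁₀([out]/[in]) = E·z/(61.5) = -96.8 × 1 / 61.5 = -1.5740
[out]/[in] = 10^(-1.5740) = 0.02667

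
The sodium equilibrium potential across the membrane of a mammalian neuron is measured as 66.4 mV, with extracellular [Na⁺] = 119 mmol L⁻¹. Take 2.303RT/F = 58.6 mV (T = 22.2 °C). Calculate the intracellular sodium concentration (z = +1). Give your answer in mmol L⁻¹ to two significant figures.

8.8 mmol L⁻¹

Nernst: E = (58.6/1) · log₁₀([out]/[in]), so log₁₀([out]/[in]) = 66.4 × 1 / 58.6 = 1.1331.
[out]/[in] = 10^(1.1331) = 13.59.
[in] = 119 / 13.59 = 8.759 mmol L⁻¹.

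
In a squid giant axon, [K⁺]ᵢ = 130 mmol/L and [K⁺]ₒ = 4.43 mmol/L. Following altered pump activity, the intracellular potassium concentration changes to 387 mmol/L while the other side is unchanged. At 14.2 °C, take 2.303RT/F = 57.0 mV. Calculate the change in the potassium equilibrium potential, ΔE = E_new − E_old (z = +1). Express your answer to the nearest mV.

E_old = (57.0/1)·log₁₀(4.43/130) = -83.65 mV
E_new = (57.0/1)·log₁₀(4.43/387) = -110.65 mV
ΔE = -110.65 − (-83.65) = -27.00 mV

-27 mV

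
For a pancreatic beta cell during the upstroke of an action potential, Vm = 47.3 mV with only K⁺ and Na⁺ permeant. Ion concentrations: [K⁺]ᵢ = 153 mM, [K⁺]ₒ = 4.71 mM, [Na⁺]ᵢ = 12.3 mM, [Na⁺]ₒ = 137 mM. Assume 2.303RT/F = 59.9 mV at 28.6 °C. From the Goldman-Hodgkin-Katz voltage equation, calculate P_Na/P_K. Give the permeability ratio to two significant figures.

15

Let α = P_Na/P_K. GHK: Vm = 59.9·log₁₀[(Kₒ + α·Naₒ)/(Kᵢ + α·Naᵢ)].
10^(Vm/59.9) = 10^(47.3/59.9) = 6.161
So 6.161·(Kᵢ + α·Naᵢ) = Kₒ + α·Naₒ → α = (6.161·153.0 − 4.71) / (137.0 − 6.161·12.3)
α = (942.6 − 4.71) / (137.0 − 75.78) = 937.9/61.22 = 15.32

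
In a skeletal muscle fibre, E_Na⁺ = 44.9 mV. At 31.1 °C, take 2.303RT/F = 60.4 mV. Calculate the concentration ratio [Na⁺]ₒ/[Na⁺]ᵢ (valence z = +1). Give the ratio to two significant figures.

log₁₀([out]/[in]) = E·z/(60.4) = 44.9 × 1 / 60.4 = 0.7434
[out]/[in] = 10^(0.7434) = 5.538

5.5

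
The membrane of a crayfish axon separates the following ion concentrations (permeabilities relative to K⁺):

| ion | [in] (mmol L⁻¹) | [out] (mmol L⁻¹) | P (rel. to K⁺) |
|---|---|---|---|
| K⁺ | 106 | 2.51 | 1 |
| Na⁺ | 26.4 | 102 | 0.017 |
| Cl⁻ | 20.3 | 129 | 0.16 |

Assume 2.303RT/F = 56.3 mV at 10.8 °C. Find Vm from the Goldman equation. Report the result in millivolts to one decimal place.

-69.2 mV

Vm = 56.3 · log₁₀[(Σ P·[cation]ₒ + Σ P·[anion]ᵢ) / (Σ P·[cation]ᵢ + Σ P·[anion]ₒ)]
Numerator = 1×2.51 + 0.017×102 + 0.16×20.3 = 7.492
Denominator = 1×106 + 0.017×26.4 + 0.16×129 = 127.1
Vm = 56.3 · log₁₀(0.058951) = 56.3 × (-1.2295) = -69.22 mV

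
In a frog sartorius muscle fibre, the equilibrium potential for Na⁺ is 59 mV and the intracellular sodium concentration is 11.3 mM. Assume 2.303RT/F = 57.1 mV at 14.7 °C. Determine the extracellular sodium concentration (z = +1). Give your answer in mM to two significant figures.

120 mM

Nernst: E = (57.1/1) · log₁₀([out]/[in]), so log₁₀([out]/[in]) = 59.0 × 1 / 57.1 = 1.0333.
[out]/[in] = 10^(1.0333) = 10.8.
[out] = 10.8 × 11.3 = 122 mM.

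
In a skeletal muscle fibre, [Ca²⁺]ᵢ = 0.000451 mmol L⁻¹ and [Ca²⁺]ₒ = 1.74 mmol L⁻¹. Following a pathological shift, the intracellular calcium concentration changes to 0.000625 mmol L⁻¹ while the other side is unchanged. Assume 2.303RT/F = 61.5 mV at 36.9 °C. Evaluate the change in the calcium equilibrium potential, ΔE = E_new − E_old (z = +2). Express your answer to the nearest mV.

-4 mV

E_old = (61.5/2)·log₁₀(1.74/0.000451) = 110.28 mV
E_new = (61.5/2)·log₁₀(1.74/0.000625) = 105.92 mV
ΔE = 105.92 − (110.28) = -4.36 mV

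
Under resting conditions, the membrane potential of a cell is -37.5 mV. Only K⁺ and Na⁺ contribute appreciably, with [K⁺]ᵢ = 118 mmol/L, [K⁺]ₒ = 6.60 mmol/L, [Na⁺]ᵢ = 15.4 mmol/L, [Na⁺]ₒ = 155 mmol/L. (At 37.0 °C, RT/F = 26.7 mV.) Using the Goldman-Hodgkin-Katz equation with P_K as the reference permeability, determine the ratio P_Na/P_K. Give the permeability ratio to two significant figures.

Let α = P_Na/P_K. GHK: Vm = 26.7·ln[(Kₒ + α·Naₒ)/(Kᵢ + α·Naᵢ)].
e^(Vm/26.7) = e^(-37.5/26.7) = 0.24549
So 0.24549·(Kᵢ + α·Naᵢ) = Kₒ + α·Naₒ → α = (0.24549·118.0 − 6.6) / (155.0 − 0.24549·15.4)
α = (28.97 − 6.6) / (155.0 − 3.781) = 22.37/151.2 = 0.1479

0.15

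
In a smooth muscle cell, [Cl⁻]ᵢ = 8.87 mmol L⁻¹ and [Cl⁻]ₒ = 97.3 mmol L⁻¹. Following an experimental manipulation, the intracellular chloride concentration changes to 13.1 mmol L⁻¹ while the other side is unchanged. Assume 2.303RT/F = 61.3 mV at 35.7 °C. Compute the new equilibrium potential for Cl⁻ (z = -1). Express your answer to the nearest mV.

-53 mV

After the shift: [Cl⁻]_out = 97.3, [Cl⁻]_in = 13.1 mmol L⁻¹.
E_new = (61.3/-1)·log₁₀(97.3/13.1) = -61.30 · (0.8708) = -53.38 mV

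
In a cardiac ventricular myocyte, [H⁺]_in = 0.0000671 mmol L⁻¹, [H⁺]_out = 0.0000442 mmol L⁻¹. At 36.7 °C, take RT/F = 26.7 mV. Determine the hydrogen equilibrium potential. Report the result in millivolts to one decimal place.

E = (26.7/z) · ln([H⁺]_out/[H⁺]_in) with z = +1.
= (26.7/1) · ln(0.0000442/0.0000671) = 26.70 · ln(0.6587)
= 26.70 · (-0.4175) = -11.15 mV

-11.1 mV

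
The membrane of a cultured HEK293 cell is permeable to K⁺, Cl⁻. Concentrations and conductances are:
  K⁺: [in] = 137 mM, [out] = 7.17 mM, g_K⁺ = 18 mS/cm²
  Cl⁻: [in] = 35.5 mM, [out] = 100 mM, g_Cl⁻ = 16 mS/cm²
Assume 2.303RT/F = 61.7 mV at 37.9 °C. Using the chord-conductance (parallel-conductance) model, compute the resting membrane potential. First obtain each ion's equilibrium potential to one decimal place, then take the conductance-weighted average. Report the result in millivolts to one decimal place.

-55.0 mV

E_K⁺ = (61.7/1)·log₁₀(7.17/137) = -79.1 mV
E_Cl⁻ = (61.7/-1)·log₁₀(100/35.5) = -27.8 mV
Vm = (Σ gᵢEᵢ)/(Σ gᵢ) = (18·-79.1 + 16·-27.8) / (18 + 16)
= -1868.60 / 34 = -54.96 mV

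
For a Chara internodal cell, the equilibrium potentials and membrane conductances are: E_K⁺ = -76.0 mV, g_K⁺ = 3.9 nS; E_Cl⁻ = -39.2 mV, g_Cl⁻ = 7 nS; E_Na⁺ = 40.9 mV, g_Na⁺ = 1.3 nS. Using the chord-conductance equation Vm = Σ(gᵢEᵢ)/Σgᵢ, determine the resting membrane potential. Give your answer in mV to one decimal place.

-42.4 mV

Σ gᵢEᵢ = 3.9·(-76.0) + 7·(-39.2) + 1.3·(40.9) = -517.63
Σ gᵢ = 3.9 + 7 + 1.3 = 12.2
Vm = -517.63 / 12.2 = -42.43 mV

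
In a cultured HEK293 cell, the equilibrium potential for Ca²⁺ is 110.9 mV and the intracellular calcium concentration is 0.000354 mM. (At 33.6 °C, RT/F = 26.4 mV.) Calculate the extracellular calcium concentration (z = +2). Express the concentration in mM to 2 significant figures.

Nernst: E = (26.4/2) · ln([out]/[in]), so ln([out]/[in]) = 110.9 × 2 / 26.4 = 8.4015.
[out]/[in] = e^(8.4015) = 4454.
[out] = 4454 × 0.000354 = 1.577 mM.

1.6 mM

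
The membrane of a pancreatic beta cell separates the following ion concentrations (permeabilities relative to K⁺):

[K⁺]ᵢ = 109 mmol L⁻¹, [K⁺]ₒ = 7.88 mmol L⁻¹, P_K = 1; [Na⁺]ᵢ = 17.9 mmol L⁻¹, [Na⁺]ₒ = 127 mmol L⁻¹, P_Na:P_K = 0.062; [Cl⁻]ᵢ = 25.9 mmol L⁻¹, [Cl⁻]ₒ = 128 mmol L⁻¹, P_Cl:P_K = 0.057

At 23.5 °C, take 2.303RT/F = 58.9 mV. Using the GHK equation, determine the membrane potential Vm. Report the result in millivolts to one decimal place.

Vm = 58.9 · log₁₀[(Σ P·[cation]ₒ + Σ P·[anion]ᵢ) / (Σ P·[cation]ᵢ + Σ P·[anion]ₒ)]
Numerator = 1×7.88 + 0.062×127 + 0.057×25.9 = 17.23
Denominator = 1×109 + 0.062×17.9 + 0.057×128 = 117.4
Vm = 58.9 · log₁₀(0.14676) = 58.9 × (-0.8334) = -49.09 mV

-49.1 mV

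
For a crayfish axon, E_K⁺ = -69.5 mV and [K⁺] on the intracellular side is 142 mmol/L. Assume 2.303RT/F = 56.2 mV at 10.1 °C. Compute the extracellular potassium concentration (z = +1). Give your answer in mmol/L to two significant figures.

8.2 mmol/L

Nernst: E = (56.2/1) · log₁₀([out]/[in]), so log₁₀([out]/[in]) = -69.5 × 1 / 56.2 = -1.2367.
[out]/[in] = 10^(-1.2367) = 0.05799.
[out] = 0.05799 × 142 = 8.234 mmol/L.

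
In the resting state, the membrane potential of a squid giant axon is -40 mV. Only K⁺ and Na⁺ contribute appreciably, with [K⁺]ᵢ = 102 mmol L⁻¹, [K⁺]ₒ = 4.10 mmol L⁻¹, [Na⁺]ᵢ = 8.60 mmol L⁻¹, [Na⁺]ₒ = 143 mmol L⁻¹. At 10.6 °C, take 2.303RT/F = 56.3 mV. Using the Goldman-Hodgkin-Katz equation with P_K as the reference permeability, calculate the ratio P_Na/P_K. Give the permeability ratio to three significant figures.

0.112

Let α = P_Na/P_K. GHK: Vm = 56.3·log₁₀[(Kₒ + α·Naₒ)/(Kᵢ + α·Naᵢ)].
10^(Vm/56.3) = 10^(-40.0/56.3) = 0.19477
So 0.19477·(Kᵢ + α·Naᵢ) = Kₒ + α·Naₒ → α = (0.19477·102.0 − 4.1) / (143.0 − 0.19477·8.6)
α = (19.87 − 4.1) / (143.0 − 1.675) = 15.77/141.3 = 0.1116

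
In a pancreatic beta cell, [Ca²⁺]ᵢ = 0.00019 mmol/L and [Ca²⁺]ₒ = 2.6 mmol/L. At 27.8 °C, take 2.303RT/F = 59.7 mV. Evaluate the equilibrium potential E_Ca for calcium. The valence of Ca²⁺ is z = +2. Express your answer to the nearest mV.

123 mV

E = (59.7/z) · log₁₀([Ca²⁺]_out/[Ca²⁺]_in) with z = +2.
= (59.7/2) · log₁₀(2.6/0.00019) = 29.85 · log₁₀(1.368e+04)
= 29.85 · (4.1362) = 123.47 mV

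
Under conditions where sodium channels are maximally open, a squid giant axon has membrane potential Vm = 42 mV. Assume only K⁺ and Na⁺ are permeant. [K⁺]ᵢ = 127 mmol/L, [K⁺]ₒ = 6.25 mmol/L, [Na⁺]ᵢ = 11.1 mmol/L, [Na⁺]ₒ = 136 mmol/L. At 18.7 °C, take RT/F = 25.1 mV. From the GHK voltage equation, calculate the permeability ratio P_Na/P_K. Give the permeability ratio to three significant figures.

8.73

Let α = P_Na/P_K. GHK: Vm = 25.1·ln[(Kₒ + α·Naₒ)/(Kᵢ + α·Naᵢ)].
e^(Vm/25.1) = e^(42.0/25.1) = 5.3298
So 5.3298·(Kᵢ + α·Naᵢ) = Kₒ + α·Naₒ → α = (5.3298·127.0 − 6.25) / (136.0 − 5.3298·11.1)
α = (676.9 − 6.25) / (136.0 − 59.16) = 670.6/76.84 = 8.728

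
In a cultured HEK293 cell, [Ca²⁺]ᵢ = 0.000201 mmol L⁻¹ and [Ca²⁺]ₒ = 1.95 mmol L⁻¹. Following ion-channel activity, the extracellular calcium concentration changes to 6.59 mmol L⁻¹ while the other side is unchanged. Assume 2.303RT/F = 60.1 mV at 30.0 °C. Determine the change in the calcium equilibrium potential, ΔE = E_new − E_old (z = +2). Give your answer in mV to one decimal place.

15.9 mV

E_old = (60.1/2)·log₁₀(1.95/0.000201) = 119.80 mV
E_new = (60.1/2)·log₁₀(6.59/0.000201) = 135.70 mV
ΔE = 135.70 − (119.80) = 15.89 mV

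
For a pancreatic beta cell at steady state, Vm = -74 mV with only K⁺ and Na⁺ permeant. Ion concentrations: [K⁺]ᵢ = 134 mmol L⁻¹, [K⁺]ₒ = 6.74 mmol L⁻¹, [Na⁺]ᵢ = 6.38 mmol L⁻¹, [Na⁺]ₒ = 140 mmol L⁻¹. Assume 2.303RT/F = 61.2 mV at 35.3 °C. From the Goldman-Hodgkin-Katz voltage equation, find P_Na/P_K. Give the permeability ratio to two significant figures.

0.011

Let α = P_Na/P_K. GHK: Vm = 61.2·log₁₀[(Kₒ + α·Naₒ)/(Kᵢ + α·Naᵢ)].
10^(Vm/61.2) = 10^(-74.0/61.2) = 0.06178
So 0.06178·(Kᵢ + α·Naᵢ) = Kₒ + α·Naₒ → α = (0.06178·134.0 − 6.74) / (140.0 − 0.06178·6.38)
α = (8.279 − 6.74) / (140.0 − 0.3942) = 1.539/139.6 = 0.01102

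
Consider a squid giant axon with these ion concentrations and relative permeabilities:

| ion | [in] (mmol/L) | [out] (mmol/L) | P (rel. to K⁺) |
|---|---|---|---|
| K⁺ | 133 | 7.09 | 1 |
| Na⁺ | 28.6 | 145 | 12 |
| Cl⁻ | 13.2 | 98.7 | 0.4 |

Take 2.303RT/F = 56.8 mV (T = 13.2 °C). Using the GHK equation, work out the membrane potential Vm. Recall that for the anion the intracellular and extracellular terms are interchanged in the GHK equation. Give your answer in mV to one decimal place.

Vm = 56.8 · log₁₀[(Σ P·[cation]ₒ + Σ P·[anion]ᵢ) / (Σ P·[cation]ᵢ + Σ P·[anion]ₒ)]
Numerator = 1×7.09 + 12×145 + 0.4×13.2 = 1752
Denominator = 1×133 + 12×28.6 + 0.4×98.7 = 515.7
Vm = 56.8 · log₁₀(3.3982) = 56.8 × (0.5312) = 30.17 mV

30.2 mV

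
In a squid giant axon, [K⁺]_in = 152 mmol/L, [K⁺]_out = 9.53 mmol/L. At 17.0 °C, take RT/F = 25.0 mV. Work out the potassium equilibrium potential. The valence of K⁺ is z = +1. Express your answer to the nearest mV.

E = (25.0/z) · ln([K⁺]_out/[K⁺]_in) with z = +1.
= (25.0/1) · ln(9.53/152) = 25.00 · ln(0.0627)
= 25.00 · (-2.7694) = -69.24 mV

-69 mV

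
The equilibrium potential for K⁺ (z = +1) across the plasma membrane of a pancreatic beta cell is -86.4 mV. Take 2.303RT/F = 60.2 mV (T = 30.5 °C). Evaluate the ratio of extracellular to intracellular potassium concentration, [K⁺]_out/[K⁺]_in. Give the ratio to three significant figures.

log₁₀([out]/[in]) = E·z/(60.2) = -86.4 × 1 / 60.2 = -1.4352
[out]/[in] = 10^(-1.4352) = 0.03671

0.0367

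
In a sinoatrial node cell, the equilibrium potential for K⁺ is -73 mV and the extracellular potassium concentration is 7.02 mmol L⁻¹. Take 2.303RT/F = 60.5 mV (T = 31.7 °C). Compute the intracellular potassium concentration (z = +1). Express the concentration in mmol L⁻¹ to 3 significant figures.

113 mmol L⁻¹

Nernst: E = (60.5/1) · log₁₀([out]/[in]), so log₁₀([out]/[in]) = -73.0 × 1 / 60.5 = -1.2066.
[out]/[in] = 10^(-1.2066) = 0.06214.
[in] = 7.02 / 0.06214 = 113 mmol L⁻¹.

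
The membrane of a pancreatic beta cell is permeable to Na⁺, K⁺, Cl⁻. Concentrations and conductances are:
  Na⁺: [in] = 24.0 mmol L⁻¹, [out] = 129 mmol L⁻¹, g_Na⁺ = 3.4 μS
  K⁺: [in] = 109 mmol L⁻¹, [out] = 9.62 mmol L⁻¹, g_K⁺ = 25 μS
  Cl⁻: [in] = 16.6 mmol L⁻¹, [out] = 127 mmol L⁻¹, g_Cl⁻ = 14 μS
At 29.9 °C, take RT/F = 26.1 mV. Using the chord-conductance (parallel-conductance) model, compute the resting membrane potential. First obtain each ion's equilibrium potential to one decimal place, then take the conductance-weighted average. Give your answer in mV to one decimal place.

E_Na⁺ = (26.1/1)·ln(129/24.0) = 43.9 mV
E_K⁺ = (26.1/1)·ln(9.62/109) = -63.4 mV
E_Cl⁻ = (26.1/-1)·ln(127/16.6) = -53.1 mV
Vm = (Σ gᵢEᵢ)/(Σ gᵢ) = (3.4·43.9 + 25·-63.4 + 14·-53.1) / (3.4 + 25 + 14)
= -2179.14 / 42.4 = -51.39 mV

-51.4 mV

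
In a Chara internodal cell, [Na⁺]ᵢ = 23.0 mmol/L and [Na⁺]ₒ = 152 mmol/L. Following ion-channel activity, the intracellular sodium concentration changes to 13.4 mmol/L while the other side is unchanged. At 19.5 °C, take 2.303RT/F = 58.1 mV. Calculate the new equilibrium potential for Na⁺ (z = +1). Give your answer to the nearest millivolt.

After the shift: [Na⁺]_out = 152, [Na⁺]_in = 13.4 mmol/L.
E_new = (58.1/1)·log₁₀(152/13.4) = 58.10 · (1.0547) = 61.28 mV

61 mV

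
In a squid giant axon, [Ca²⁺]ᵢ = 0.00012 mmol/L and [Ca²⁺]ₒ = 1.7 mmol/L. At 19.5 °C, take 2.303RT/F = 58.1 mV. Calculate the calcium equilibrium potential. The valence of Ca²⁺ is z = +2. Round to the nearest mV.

121 mV

E = (58.1/z) · log₁₀([Ca²⁺]_out/[Ca²⁺]_in) with z = +2.
= (58.1/2) · log₁₀(1.7/0.00012) = 29.05 · log₁₀(1.417e+04)
= 29.05 · (4.1513) = 120.59 mV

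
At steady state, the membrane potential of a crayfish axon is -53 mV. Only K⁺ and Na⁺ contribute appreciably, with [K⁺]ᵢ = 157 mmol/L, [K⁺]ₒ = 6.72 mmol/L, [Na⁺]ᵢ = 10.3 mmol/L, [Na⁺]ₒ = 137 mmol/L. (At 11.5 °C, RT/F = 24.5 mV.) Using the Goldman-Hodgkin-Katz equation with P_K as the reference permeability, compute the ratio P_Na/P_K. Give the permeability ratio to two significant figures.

0.083

Let α = P_Na/P_K. GHK: Vm = 24.5·ln[(Kₒ + α·Naₒ)/(Kᵢ + α·Naᵢ)].
e^(Vm/24.5) = e^(-53.0/24.5) = 0.11495
So 0.11495·(Kᵢ + α·Naᵢ) = Kₒ + α·Naₒ → α = (0.11495·157.0 − 6.72) / (137.0 − 0.11495·10.3)
α = (18.05 − 6.72) / (137.0 − 1.184) = 11.33/135.8 = 0.0834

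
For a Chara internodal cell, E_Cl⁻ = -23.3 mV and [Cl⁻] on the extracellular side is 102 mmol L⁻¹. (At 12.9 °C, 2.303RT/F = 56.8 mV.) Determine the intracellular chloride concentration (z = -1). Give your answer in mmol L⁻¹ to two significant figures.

Nernst: E = (56.8/-1) · log₁₀([out]/[in]), so log₁₀([out]/[in]) = -23.3 × -1 / 56.8 = 0.4102.
[out]/[in] = 10^(0.4102) = 2.572.
[in] = 102 / 2.572 = 39.66 mmol L⁻¹.

40 mmol L⁻¹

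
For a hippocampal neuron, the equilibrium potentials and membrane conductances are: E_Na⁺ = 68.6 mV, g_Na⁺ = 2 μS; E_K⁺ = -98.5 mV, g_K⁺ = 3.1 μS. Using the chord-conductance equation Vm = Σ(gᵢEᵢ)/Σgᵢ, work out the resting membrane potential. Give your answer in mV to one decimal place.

-33.0 mV

Σ gᵢEᵢ = 2·(68.6) + 3.1·(-98.5) = -168.15
Σ gᵢ = 2 + 3.1 = 5.1
Vm = -168.15 / 5.1 = -32.97 mV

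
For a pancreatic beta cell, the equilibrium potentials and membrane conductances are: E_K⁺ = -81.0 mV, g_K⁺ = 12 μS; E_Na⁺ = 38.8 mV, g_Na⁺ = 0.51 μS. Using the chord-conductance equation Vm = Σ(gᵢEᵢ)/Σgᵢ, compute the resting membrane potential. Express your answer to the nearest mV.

-76 mV

Σ gᵢEᵢ = 12·(-81.0) + 0.51·(38.8) = -952.21
Σ gᵢ = 12 + 0.51 = 12.51
Vm = -952.21 / 12.51 = -76.12 mV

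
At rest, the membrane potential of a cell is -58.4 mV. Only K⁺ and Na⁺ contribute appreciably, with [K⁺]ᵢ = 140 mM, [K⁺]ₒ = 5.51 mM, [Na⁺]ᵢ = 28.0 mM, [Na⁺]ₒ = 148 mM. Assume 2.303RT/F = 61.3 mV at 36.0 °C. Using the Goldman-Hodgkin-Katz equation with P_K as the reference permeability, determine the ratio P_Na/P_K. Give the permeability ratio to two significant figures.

0.070

Let α = P_Na/P_K. GHK: Vm = 61.3·log₁₀[(Kₒ + α·Naₒ)/(Kᵢ + α·Naᵢ)].
10^(Vm/61.3) = 10^(-58.4/61.3) = 0.11151
So 0.11151·(Kᵢ + α·Naᵢ) = Kₒ + α·Naₒ → α = (0.11151·140.0 − 5.51) / (148.0 − 0.11151·28.0)
α = (15.61 − 5.51) / (148.0 − 3.122) = 10.1/144.9 = 0.06972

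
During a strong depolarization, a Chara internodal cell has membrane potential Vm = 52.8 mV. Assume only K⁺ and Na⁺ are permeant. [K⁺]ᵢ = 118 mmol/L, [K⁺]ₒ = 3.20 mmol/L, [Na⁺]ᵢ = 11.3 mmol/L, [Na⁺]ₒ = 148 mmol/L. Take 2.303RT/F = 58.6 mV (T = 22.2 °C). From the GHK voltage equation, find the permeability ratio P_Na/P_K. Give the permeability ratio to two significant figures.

16

Let α = P_Na/P_K. GHK: Vm = 58.6·log₁₀[(Kₒ + α·Naₒ)/(Kᵢ + α·Naᵢ)].
10^(Vm/58.6) = 10^(52.8/58.6) = 7.962
So 7.962·(Kᵢ + α·Naᵢ) = Kₒ + α·Naₒ → α = (7.962·118.0 − 3.2) / (148.0 − 7.962·11.3)
α = (939.5 − 3.2) / (148.0 − 89.97) = 936.3/58.03 = 16.14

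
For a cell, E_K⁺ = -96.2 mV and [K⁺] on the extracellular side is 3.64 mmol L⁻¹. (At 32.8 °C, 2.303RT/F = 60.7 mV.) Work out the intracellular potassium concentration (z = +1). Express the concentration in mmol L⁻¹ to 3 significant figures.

Nernst: E = (60.7/1) · log₁₀([out]/[in]), so log₁₀([out]/[in]) = -96.2 × 1 / 60.7 = -1.5848.
[out]/[in] = 10^(-1.5848) = 0.02601.
[in] = 3.64 / 0.02601 = 139.9 mmol L⁻¹.

140 mmol L⁻¹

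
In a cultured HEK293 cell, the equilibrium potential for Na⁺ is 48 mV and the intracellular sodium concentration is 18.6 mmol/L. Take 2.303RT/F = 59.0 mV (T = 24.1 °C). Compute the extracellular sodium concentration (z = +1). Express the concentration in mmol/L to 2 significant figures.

Nernst: E = (59.0/1) · log₁₀([out]/[in]), so log₁₀([out]/[in]) = 48.0 × 1 / 59.0 = 0.8136.
[out]/[in] = 10^(0.8136) = 6.51.
[out] = 6.51 × 18.6 = 121.1 mmol/L.

120 mmol/L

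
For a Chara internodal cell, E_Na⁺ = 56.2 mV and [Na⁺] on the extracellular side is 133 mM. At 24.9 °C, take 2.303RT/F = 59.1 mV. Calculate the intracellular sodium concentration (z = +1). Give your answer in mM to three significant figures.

14.9 mM

Nernst: E = (59.1/1) · log₁₀([out]/[in]), so log₁₀([out]/[in]) = 56.2 × 1 / 59.1 = 0.9509.
[out]/[in] = 10^(0.9509) = 8.932.
[in] = 133 / 8.932 = 14.89 mM.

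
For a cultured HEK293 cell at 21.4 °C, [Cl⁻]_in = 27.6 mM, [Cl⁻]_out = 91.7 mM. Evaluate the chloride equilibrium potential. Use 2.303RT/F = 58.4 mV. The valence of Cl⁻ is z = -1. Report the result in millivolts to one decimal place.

E = (58.4/z) · log₁₀([Cl⁻]_out/[Cl⁻]_in) with z = -1.
For an anion, dividing by z = -1 reverses the sign.
= (58.4/-1) · log₁₀(91.7/27.6) = -58.40 · log₁₀(3.322)
= -58.40 · (0.5215) = -30.45 mV

-30.5 mV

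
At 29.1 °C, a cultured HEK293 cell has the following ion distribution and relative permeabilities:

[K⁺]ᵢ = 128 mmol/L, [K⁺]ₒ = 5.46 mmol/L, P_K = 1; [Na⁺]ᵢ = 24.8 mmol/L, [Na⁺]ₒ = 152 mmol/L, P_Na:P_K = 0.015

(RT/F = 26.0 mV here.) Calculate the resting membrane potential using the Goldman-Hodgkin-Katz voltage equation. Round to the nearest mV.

-73 mV

Vm = 26.0 · ln[(Σ P·[cation]ₒ + Σ P·[anion]ᵢ) / (Σ P·[cation]ᵢ + Σ P·[anion]ₒ)]
Numerator = 1×5.46 + 0.015×152 = 7.74
Denominator = 1×128 + 0.015×24.8 = 128.4
Vm = 26.0 · ln(0.060294) = 26.0 × (-2.8085) = -73.02 mV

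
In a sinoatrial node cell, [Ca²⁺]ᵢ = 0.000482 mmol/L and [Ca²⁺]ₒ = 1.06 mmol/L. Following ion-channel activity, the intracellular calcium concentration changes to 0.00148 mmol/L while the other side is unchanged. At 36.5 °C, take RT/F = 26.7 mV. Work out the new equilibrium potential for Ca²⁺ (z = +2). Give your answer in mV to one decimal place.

87.8 mV

After the shift: [Ca²⁺]_out = 1.06, [Ca²⁺]_in = 0.00148 mmol/L.
E_new = (26.7/2)·ln(1.06/0.00148) = 13.35 · (6.5740) = 87.76 mV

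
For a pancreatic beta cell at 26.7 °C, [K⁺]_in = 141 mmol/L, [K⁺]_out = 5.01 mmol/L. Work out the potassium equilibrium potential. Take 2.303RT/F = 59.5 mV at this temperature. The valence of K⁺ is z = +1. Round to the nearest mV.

-86 mV

E = (59.5/z) · log₁₀([K⁺]_out/[K⁺]_in) with z = +1.
= (59.5/1) · log₁₀(5.01/141) = 59.50 · log₁₀(0.03553)
= 59.50 · (-1.4494) = -86.24 mV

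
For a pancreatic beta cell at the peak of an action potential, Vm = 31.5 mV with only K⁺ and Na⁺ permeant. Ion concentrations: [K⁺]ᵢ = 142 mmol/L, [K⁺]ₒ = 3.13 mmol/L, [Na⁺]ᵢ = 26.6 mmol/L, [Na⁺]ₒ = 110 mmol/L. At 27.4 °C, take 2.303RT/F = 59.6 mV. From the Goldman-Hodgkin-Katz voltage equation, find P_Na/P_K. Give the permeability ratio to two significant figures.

24

Let α = P_Na/P_K. GHK: Vm = 59.6·log₁₀[(Kₒ + α·Naₒ)/(Kᵢ + α·Naᵢ)].
10^(Vm/59.6) = 10^(31.5/59.6) = 3.3769
So 3.3769·(Kᵢ + α·Naᵢ) = Kₒ + α·Naₒ → α = (3.3769·142.0 − 3.13) / (110.0 − 3.3769·26.6)
α = (479.5 − 3.13) / (110.0 − 89.83) = 476.4/20.17 = 23.62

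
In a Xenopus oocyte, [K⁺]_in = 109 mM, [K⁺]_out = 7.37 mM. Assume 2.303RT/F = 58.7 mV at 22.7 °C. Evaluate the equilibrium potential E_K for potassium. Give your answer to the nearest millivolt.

E = (58.7/z) · log₁₀([K⁺]_out/[K⁺]_in) with z = +1.
= (58.7/1) · log₁₀(7.37/109) = 58.70 · log₁₀(0.06761)
= 58.70 · (-1.1700) = -68.68 mV

-69 mV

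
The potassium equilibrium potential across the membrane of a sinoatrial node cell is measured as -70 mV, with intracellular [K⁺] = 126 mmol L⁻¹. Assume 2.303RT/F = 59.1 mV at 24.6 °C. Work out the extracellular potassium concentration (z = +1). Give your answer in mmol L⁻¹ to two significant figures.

Nernst: E = (59.1/1) · log₁₀([out]/[in]), so log₁₀([out]/[in]) = -70.0 × 1 / 59.1 = -1.1844.
[out]/[in] = 10^(-1.1844) = 0.0654.
[out] = 0.0654 × 126 = 8.24 mmol L⁻¹.

8.2 mmol L⁻¹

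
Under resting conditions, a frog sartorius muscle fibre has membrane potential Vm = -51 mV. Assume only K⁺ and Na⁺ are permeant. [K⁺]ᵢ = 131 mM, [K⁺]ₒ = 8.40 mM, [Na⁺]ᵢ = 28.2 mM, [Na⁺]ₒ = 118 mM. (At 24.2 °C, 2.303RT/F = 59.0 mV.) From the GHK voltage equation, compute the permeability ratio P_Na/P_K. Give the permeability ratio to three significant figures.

0.0832

Let α = P_Na/P_K. GHK: Vm = 59.0·log₁₀[(Kₒ + α·Naₒ)/(Kᵢ + α·Naᵢ)].
10^(Vm/59.0) = 10^(-51.0/59.0) = 0.13664
So 0.13664·(Kᵢ + α·Naᵢ) = Kₒ + α·Naₒ → α = (0.13664·131.0 − 8.4) / (118.0 − 0.13664·28.2)
α = (17.9 − 8.4) / (118.0 − 3.853) = 9.5/114.1 = 0.08323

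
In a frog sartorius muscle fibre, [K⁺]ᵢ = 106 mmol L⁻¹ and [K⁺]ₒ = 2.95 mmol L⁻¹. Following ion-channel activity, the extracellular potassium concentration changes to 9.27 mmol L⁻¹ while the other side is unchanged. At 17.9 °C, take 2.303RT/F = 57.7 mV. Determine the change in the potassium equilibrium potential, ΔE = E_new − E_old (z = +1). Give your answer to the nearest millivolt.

E_old = (57.7/1)·log₁₀(2.95/106) = -89.75 mV
E_new = (57.7/1)·log₁₀(9.27/106) = -61.06 mV
ΔE = -61.06 − (-89.75) = 28.69 mV

29 mV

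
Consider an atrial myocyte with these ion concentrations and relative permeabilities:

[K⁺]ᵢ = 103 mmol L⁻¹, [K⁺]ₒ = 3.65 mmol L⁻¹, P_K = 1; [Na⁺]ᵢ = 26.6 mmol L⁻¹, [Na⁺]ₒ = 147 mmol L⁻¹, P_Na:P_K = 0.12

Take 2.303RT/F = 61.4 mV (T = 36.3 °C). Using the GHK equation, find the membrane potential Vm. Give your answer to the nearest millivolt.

-43 mV

Vm = 61.4 · log₁₀[(Σ P·[cation]ₒ + Σ P·[anion]ᵢ) / (Σ P·[cation]ᵢ + Σ P·[anion]ₒ)]
Numerator = 1×3.65 + 0.12×147 = 21.29
Denominator = 1×103 + 0.12×26.6 = 106.2
Vm = 61.4 · log₁₀(0.20049) = 61.4 × (-0.6979) = -42.85 mV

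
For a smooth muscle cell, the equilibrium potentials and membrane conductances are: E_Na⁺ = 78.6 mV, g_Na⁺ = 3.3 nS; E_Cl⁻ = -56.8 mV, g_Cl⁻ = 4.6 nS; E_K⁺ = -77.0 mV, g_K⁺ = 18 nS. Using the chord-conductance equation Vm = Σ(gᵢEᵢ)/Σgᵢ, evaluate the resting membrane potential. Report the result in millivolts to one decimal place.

Σ gᵢEᵢ = 3.3·(78.6) + 4.6·(-56.8) + 18·(-77.0) = -1387.90
Σ gᵢ = 3.3 + 4.6 + 18 = 25.9
Vm = -1387.90 / 25.9 = -53.59 mV

-53.6 mV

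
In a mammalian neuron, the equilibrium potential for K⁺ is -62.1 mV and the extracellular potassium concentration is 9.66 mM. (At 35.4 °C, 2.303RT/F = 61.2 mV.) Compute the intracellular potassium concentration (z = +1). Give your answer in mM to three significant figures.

99.9 mM

Nernst: E = (61.2/1) · log₁₀([out]/[in]), so log₁₀([out]/[in]) = -62.1 × 1 / 61.2 = -1.0147.
[out]/[in] = 10^(-1.0147) = 0.09667.
[in] = 9.66 / 0.09667 = 99.93 mM.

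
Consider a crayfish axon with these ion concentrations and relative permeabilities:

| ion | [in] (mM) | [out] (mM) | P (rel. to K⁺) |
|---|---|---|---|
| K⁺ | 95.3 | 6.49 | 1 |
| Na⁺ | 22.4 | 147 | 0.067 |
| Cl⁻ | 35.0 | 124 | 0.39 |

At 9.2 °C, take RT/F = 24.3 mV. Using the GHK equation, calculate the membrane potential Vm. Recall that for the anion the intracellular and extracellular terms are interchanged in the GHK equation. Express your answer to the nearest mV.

Vm = 24.3 · ln[(Σ P·[cation]ₒ + Σ P·[anion]ᵢ) / (Σ P·[cation]ᵢ + Σ P·[anion]ₒ)]
Numerator = 1×6.49 + 0.067×147 + 0.39×35.0 = 29.99
Denominator = 1×95.3 + 0.067×22.4 + 0.39×124 = 145.2
Vm = 24.3 · ln(0.20659) = 24.3 × (-1.5770) = -38.32 mV

-38 mV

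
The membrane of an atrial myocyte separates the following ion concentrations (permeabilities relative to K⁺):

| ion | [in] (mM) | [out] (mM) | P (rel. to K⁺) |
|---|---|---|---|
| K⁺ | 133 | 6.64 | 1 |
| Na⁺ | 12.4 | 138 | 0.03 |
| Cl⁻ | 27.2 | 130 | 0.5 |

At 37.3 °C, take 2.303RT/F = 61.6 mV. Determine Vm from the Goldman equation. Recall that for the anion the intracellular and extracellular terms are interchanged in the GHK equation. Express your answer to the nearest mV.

-56 mV

Vm = 61.6 · log₁₀[(Σ P·[cation]ₒ + Σ P·[anion]ᵢ) / (Σ P·[cation]ᵢ + Σ P·[anion]ₒ)]
Numerator = 1×6.64 + 0.03×138 + 0.5×27.2 = 24.38
Denominator = 1×133 + 0.03×12.4 + 0.5×130 = 198.4
Vm = 61.6 · log₁₀(0.1229) = 61.6 × (-0.9104) = -56.08 mV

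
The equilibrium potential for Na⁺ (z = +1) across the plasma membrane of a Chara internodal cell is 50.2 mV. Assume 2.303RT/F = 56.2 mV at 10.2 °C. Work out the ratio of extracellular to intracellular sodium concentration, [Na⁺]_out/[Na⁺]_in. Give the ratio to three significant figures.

log₁₀([out]/[in]) = E·z/(56.2) = 50.2 × 1 / 56.2 = 0.8932
[out]/[in] = 10^(0.8932) = 7.821

7.82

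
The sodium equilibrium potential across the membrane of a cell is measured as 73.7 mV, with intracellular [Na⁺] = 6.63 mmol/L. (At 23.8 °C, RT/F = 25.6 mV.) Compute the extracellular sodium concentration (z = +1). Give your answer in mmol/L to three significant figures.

118 mmol/L

Nernst: E = (25.6/1) · ln([out]/[in]), so ln([out]/[in]) = 73.7 × 1 / 25.6 = 2.8789.
[out]/[in] = e^(2.8789) = 17.79.
[out] = 17.79 × 6.63 = 118 mmol/L.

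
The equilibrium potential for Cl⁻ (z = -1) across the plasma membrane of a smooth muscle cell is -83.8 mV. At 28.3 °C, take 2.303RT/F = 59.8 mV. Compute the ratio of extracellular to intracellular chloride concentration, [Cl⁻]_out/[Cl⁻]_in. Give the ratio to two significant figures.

25

log₁₀([out]/[in]) = E·z/(59.8) = -83.8 × -1 / 59.8 = 1.4013
[out]/[in] = 10^(1.4013) = 25.2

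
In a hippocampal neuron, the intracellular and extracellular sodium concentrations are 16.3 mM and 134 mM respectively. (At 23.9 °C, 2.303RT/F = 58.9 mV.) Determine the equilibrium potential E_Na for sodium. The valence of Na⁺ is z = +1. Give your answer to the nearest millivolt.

54 mV

E = (58.9/z) · log₁₀([Na⁺]_out/[Na⁺]_in) with z = +1.
= (58.9/1) · log₁₀(134/16.3) = 58.90 · log₁₀(8.221)
= 58.90 · (0.9149) = 53.89 mV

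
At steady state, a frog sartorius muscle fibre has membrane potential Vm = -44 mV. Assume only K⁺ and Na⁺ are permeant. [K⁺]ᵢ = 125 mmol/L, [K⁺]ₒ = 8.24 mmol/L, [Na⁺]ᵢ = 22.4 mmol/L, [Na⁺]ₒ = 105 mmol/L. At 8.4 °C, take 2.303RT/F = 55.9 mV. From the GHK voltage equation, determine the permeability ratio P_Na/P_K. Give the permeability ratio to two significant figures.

0.12

Let α = P_Na/P_K. GHK: Vm = 55.9·log₁₀[(Kₒ + α·Naₒ)/(Kᵢ + α·Naᵢ)].
10^(Vm/55.9) = 10^(-44.0/55.9) = 0.16326
So 0.16326·(Kᵢ + α·Naᵢ) = Kₒ + α·Naₒ → α = (0.16326·125.0 − 8.24) / (105.0 − 0.16326·22.4)
α = (20.41 − 8.24) / (105.0 − 3.657) = 12.17/101.3 = 0.1201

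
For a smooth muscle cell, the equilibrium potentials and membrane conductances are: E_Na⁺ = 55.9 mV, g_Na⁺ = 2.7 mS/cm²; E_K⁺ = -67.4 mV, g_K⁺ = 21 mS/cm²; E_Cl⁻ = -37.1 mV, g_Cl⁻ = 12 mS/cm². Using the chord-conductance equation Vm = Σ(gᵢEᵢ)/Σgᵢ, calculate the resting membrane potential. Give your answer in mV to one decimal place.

-47.9 mV

Σ gᵢEᵢ = 2.7·(55.9) + 21·(-67.4) + 12·(-37.1) = -1709.67
Σ gᵢ = 2.7 + 21 + 12 = 35.7
Vm = -1709.67 / 35.7 = -47.89 mV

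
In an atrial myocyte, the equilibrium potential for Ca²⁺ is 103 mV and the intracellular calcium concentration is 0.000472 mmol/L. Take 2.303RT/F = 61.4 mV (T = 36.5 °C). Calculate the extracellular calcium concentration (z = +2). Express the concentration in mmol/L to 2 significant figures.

Nernst: E = (61.4/2) · log₁₀([out]/[in]), so log₁₀([out]/[in]) = 103.0 × 2 / 61.4 = 3.3550.
[out]/[in] = 10^(3.3550) = 2265.
[out] = 2265 × 0.000472 = 1.069 mmol/L.

1.1 mmol/L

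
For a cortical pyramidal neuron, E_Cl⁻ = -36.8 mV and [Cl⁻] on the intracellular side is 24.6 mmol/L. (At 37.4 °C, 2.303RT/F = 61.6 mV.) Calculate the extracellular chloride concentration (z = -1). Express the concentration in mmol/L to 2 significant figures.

97 mmol/L

Nernst: E = (61.6/-1) · log₁₀([out]/[in]), so log₁₀([out]/[in]) = -36.8 × -1 / 61.6 = 0.5974.
[out]/[in] = 10^(0.5974) = 3.957.
[out] = 3.957 × 24.6 = 97.35 mmol/L.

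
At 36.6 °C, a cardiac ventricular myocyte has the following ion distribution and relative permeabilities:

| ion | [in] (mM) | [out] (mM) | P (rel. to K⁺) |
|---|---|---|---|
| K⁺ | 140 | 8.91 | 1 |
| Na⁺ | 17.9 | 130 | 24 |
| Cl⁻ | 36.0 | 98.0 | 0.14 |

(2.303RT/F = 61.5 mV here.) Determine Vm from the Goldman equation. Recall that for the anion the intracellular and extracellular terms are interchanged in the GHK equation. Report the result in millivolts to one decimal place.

44.9 mV

Vm = 61.5 · log₁₀[(Σ P·[cation]ₒ + Σ P·[anion]ᵢ) / (Σ P·[cation]ᵢ + Σ P·[anion]ₒ)]
Numerator = 1×8.91 + 24×130 + 0.14×36.0 = 3134
Denominator = 1×140 + 24×17.9 + 0.14×98.0 = 583.3
Vm = 61.5 · log₁₀(5.3726) = 61.5 × (0.7302) = 44.91 mV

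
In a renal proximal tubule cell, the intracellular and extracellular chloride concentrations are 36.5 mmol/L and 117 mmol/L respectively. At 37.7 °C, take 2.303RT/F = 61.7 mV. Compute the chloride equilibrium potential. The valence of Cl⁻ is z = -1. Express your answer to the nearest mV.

E = (61.7/z) · log₁₀([Cl⁻]_out/[Cl⁻]_in) with z = -1.
For an anion, dividing by z = -1 reverses the sign.
= (61.7/-1) · log₁₀(117/36.5) = -61.70 · log₁₀(3.205)
= -61.70 · (0.5059) = -31.21 mV

-31 mV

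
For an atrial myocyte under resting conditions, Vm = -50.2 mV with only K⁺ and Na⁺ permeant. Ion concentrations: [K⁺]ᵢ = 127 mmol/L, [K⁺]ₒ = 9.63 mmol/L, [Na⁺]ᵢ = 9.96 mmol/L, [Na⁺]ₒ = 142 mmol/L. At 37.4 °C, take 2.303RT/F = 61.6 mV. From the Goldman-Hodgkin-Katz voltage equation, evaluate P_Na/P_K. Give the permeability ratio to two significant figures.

0.070

Let α = P_Na/P_K. GHK: Vm = 61.6·log₁₀[(Kₒ + α·Naₒ)/(Kᵢ + α·Naᵢ)].
10^(Vm/61.6) = 10^(-50.2/61.6) = 0.15313
So 0.15313·(Kᵢ + α·Naᵢ) = Kₒ + α·Naₒ → α = (0.15313·127.0 − 9.63) / (142.0 − 0.15313·9.96)
α = (19.45 − 9.63) / (142.0 − 1.525) = 9.818/140.5 = 0.06989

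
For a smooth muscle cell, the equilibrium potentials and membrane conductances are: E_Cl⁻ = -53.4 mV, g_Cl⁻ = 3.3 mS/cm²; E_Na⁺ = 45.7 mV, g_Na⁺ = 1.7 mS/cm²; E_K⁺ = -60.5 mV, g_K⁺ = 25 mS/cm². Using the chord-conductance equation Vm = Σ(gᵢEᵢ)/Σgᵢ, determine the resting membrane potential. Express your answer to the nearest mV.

Σ gᵢEᵢ = 3.3·(-53.4) + 1.7·(45.7) + 25·(-60.5) = -1611.03
Σ gᵢ = 3.3 + 1.7 + 25 = 30
Vm = -1611.03 / 30 = -53.70 mV

-54 mV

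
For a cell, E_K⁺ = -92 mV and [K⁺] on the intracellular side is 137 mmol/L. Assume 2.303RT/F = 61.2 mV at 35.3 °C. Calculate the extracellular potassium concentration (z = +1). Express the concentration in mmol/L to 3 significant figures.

4.30 mmol/L

Nernst: E = (61.2/1) · log₁₀([out]/[in]), so log₁₀([out]/[in]) = -92.0 × 1 / 61.2 = -1.5033.
[out]/[in] = 10^(-1.5033) = 0.03139.
[out] = 0.03139 × 137 = 4.3 mmol/L.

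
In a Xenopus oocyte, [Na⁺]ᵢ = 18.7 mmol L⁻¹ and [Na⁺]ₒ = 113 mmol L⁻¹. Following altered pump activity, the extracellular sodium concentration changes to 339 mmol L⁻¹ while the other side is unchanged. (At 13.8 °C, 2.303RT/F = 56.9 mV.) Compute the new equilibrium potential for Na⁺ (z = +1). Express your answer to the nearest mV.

After the shift: [Na⁺]_out = 339, [Na⁺]_in = 18.7 mmol L⁻¹.
E_new = (56.9/1)·log₁₀(339/18.7) = 56.90 · (1.2584) = 71.60 mV

72 mV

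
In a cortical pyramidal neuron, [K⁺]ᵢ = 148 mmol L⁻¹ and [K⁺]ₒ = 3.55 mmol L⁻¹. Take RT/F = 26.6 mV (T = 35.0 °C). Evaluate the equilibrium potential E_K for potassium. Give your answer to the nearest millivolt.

-99 mV

E = (26.6/z) · ln([K⁺]_out/[K⁺]_in) with z = +1.
= (26.6/1) · ln(3.55/148) = 26.60 · ln(0.02399)
= 26.60 · (-3.7303) = -99.23 mV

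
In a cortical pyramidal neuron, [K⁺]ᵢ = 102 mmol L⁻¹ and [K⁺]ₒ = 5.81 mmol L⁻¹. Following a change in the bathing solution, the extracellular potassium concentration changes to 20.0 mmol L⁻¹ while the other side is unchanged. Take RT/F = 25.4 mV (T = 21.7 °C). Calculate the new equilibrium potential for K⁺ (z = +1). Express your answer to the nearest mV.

After the shift: [K⁺]_out = 20.0, [K⁺]_in = 102 mmol L⁻¹.
E_new = (25.4/1)·ln(20.0/102) = 25.40 · (-1.6292) = -41.38 mV

-41 mV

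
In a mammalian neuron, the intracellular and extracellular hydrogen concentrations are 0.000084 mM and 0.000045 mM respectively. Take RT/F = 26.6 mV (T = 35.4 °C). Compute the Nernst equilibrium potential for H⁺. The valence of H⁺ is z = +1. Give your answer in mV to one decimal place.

-16.6 mV

E = (26.6/z) · ln([H⁺]_out/[H⁺]_in) with z = +1.
= (26.6/1) · ln(0.000045/0.000084) = 26.60 · ln(0.5357)
= 26.60 · (-0.6242) = -16.60 mV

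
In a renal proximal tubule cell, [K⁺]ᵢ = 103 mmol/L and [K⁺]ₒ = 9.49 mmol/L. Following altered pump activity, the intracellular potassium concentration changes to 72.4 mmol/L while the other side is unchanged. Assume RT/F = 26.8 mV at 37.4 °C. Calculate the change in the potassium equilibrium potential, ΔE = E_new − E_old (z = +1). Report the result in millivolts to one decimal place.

9.4 mV

E_old = (26.8/1)·ln(9.49/103) = -63.90 mV
E_new = (26.8/1)·ln(9.49/72.4) = -54.46 mV
ΔE = -54.46 − (-63.90) = 9.45 mV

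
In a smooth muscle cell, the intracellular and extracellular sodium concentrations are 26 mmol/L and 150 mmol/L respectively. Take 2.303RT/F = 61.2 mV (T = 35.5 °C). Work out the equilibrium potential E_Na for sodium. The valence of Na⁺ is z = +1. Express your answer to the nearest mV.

E = (61.2/z) · log₁₀([Na⁺]_out/[Na⁺]_in) with z = +1.
= (61.2/1) · log₁₀(150/26) = 61.20 · log₁₀(5.769)
= 61.20 · (0.7611) = 46.58 mV

47 mV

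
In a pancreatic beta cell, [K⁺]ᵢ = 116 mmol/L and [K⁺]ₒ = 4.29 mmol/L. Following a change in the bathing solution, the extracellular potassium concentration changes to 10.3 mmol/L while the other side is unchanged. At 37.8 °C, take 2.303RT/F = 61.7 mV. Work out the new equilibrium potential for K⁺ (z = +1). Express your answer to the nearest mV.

-65 mV

After the shift: [K⁺]_out = 10.3, [K⁺]_in = 116 mmol/L.
E_new = (61.7/1)·log₁₀(10.3/116) = 61.70 · (-1.0516) = -64.89 mV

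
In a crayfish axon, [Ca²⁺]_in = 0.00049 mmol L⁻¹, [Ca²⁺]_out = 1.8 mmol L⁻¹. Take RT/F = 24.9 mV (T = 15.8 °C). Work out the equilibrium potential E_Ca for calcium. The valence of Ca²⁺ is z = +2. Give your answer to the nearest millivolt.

E = (24.9/z) · ln([Ca²⁺]_out/[Ca²⁺]_in) with z = +2.
= (24.9/2) · ln(1.8/0.00049) = 12.45 · ln(3673)
= 12.45 · (8.2089) = 102.20 mV

102 mV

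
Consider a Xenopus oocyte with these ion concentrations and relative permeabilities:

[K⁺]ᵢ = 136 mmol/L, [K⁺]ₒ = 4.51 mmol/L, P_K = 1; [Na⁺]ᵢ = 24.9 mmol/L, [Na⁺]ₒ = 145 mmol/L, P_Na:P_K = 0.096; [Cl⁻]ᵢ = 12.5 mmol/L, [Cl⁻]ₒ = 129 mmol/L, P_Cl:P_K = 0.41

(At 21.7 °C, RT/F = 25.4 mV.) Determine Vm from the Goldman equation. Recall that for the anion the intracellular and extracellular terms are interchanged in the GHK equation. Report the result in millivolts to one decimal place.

-53.2 mV

Vm = 25.4 · ln[(Σ P·[cation]ₒ + Σ P·[anion]ᵢ) / (Σ P·[cation]ᵢ + Σ P·[anion]ₒ)]
Numerator = 1×4.51 + 0.096×145 + 0.41×12.5 = 23.55
Denominator = 1×136 + 0.096×24.9 + 0.41×129 = 191.3
Vm = 25.4 · ln(0.12314) = 25.4 × (-2.0944) = -53.20 mV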